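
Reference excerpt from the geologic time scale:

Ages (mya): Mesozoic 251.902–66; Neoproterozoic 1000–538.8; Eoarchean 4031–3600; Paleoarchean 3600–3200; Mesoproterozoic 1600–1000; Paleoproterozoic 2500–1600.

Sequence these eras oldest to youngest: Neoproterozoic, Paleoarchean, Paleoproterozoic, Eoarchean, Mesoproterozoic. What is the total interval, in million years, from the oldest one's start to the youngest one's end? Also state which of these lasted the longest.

From the excerpt: Neoproterozoic 1000–538.8; Paleoarchean 3600–3200; Paleoproterozoic 2500–1600; Eoarchean 4031–3600; Mesoproterozoic 1600–1000 (Ma).
Larger Ma is earlier, so the oldest is Eoarchean and the youngest is Neoproterozoic; oldest to youngest: Eoarchean, Paleoarchean, Paleoproterozoic, Mesoproterozoic, Neoproterozoic.
Oldest start 4031 minus youngest end 538.8 gives 3492.2 Myr overall.
Individual lengths (start − end): Neoproterozoic 461.2; Paleoproterozoic 900; Eoarchean 431; Paleoarchean 400; Mesoproterozoic 600. The largest is Paleoproterozoic at 900 Myr.

Eoarchean → Paleoarchean → Paleoproterozoic → Mesoproterozoic → Neoproterozoic; total span 3492.2 Myr; longest is Paleoproterozoic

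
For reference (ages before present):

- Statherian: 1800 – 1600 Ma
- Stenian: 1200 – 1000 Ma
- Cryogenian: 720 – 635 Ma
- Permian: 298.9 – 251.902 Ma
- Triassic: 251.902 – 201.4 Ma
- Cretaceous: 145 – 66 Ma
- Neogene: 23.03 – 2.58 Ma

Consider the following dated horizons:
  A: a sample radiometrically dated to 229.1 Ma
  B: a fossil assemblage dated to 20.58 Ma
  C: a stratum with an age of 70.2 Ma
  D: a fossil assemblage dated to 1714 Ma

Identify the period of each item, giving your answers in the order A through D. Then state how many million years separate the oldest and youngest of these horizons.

A — Triassic; B — Neogene; C — Cretaceous; D — Statherian; span 1693.42 million years

Match each age against the start–end ranges in the excerpt: A = 229.1 Ma → Triassic (251.902–201.4); B = 20.58 Ma → Neogene (23.03–2.58); C = 70.2 Ma → Cretaceous (145–66); D = 1714 Ma → Statherian (1800–1600).
The largest age is 1714 Ma and the smallest is 20.58 Ma; their difference is 1693.42 Myr.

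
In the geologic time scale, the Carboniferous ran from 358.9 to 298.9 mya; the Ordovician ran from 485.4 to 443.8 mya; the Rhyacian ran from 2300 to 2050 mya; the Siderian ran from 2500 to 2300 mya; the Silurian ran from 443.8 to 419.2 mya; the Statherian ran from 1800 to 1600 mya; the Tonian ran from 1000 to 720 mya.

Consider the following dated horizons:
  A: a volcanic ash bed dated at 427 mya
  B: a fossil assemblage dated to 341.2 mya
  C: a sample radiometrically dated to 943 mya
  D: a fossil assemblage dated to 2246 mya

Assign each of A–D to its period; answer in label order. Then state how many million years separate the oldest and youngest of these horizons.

A: 427 Ma lies in 443.8–419.2 Ma, so Silurian.
B: 341.2 Ma lies in 358.9–298.9 Ma, so Carboniferous.
C: 943 Ma lies in 1000–720 Ma, so Tonian.
D: 2246 Ma lies in 2300–2050 Ma, so Rhyacian.
Oldest = 2246 Ma, youngest = 341.2 Ma → span 1904.8 Myr.

A — Silurian; B — Carboniferous; C — Tonian; D — Rhyacian; span 1904.8 million years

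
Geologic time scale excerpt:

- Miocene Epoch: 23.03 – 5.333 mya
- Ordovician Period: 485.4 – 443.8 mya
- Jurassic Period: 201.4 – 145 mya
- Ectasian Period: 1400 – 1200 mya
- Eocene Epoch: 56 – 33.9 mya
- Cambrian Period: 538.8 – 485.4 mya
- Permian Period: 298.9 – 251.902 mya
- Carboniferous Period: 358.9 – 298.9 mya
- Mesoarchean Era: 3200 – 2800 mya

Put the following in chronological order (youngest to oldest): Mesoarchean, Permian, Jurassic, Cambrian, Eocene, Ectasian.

Eocene, Jurassic, Permian, Cambrian, Ectasian, Mesoarchean

The oldest of these is Mesoarchean (starts 3200 Ma) and the youngest is Eocene (ends 33.9 Ma).
In between, by decreasing start age: Ectasian (1400), Cambrian (538.8), Permian (298.9), Jurassic (201.4).
Listing youngest first means reversing that sequence.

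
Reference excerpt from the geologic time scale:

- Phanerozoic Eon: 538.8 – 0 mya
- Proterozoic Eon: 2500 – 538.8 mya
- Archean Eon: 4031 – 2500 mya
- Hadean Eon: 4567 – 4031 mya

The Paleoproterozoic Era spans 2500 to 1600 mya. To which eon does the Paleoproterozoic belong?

The Paleoproterozoic (2500–1600 Ma) lies entirely within 2500–538.8 Ma, the Proterozoic Eon.

Proterozoic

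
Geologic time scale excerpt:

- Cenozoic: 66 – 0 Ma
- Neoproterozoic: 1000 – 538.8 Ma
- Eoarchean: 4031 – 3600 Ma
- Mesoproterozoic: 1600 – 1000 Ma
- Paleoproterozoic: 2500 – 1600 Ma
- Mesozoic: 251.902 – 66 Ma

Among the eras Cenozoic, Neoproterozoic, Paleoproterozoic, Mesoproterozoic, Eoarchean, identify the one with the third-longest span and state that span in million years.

Start − end for each: Cenozoic 66 − 0 = 66; Neoproterozoic 1000 − 538.8 = 461.2; Paleoproterozoic 2500 − 1600 = 900; Mesoproterozoic 1600 − 1000 = 600; Eoarchean 4031 − 3600 = 431.
Ranking these from longest: Paleoproterozoic > Mesoproterozoic > Neoproterozoic > Eoarchean > Cenozoic.
Position 3 in that ranking is Neoproterozoic, which lasted 461.2 Myr.

Neoproterozoic, 461.2 million years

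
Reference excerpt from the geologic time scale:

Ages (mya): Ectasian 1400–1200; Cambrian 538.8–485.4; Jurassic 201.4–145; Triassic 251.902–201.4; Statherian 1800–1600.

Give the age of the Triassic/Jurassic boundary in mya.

The Triassic ends and the Jurassic begins at 201.4 mya.

201.4 mya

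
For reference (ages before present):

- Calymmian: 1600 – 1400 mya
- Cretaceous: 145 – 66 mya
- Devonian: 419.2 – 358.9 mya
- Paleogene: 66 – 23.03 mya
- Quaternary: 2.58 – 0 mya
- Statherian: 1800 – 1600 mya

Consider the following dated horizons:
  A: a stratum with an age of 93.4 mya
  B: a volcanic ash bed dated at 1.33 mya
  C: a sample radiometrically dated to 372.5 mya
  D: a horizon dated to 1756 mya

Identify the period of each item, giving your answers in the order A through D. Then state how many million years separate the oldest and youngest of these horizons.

A — Cretaceous; B — Quaternary; C — Devonian; D — Statherian; span 1754.67 million years

A: 93.4 Ma lies in 145–66 Ma, so Cretaceous.
B: 1.33 Ma lies in 2.58–0 Ma, so Quaternary.
C: 372.5 Ma lies in 419.2–358.9 Ma, so Devonian.
D: 1756 Ma lies in 1800–1600 Ma, so Statherian.
Oldest = 1756 Ma, youngest = 1.33 Ma → span 1754.67 Myr.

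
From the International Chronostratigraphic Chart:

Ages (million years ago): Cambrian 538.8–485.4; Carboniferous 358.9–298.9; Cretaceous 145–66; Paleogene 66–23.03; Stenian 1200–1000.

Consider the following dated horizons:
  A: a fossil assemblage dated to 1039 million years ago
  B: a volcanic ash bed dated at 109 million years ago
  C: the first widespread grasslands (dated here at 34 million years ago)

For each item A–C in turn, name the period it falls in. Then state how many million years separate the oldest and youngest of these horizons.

Match each age against the start–end ranges in the excerpt: A = 1039 Ma → Stenian (1200–1000); B = 109 Ma → Cretaceous (145–66); C = 34 Ma → Paleogene (66–23.03).
The largest age is 1039 Ma and the smallest is 34 Ma; their difference is 1005 Myr.

A — Stenian; B — Cretaceous; C — Paleogene; span 1005 million years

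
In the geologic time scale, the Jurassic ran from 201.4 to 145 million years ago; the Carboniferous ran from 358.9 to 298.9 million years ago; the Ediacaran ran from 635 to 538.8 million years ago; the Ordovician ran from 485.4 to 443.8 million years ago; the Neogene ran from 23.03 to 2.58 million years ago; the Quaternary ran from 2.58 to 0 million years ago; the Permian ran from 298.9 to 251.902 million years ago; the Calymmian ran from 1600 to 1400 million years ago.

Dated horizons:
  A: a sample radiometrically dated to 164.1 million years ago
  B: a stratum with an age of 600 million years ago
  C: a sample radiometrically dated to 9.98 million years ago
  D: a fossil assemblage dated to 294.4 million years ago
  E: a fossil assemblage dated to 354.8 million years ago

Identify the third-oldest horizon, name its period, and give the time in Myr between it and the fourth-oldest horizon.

Sorted oldest-first by Ma: B (600), E (354.8), D (294.4), A (164.1), C (9.98).
The third oldest is D at 294.4 Ma, which lies in 298.9–251.902 Ma: the Permian.
The fourth oldest is A at 164.1 Ma; separation = |294.4 − 164.1| = 130.3 Myr.

D, in the Permian; 130.3 million years to A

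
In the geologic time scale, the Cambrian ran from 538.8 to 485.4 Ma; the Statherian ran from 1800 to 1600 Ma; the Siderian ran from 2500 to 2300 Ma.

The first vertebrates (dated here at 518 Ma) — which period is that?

518 Ma lies between 538.8 and 485.4 Ma, so it falls in the Cambrian.

Cambrian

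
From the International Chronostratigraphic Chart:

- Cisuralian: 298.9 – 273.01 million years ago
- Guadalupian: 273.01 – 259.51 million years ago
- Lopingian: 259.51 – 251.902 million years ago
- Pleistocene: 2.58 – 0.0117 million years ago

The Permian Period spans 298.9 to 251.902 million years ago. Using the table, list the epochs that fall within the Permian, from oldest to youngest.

Epochs with both bounds inside 298.9–251.902 Ma: Cisuralian (298.9–273.01), Guadalupian (273.01–259.51), Lopingian (259.51–251.902).

Cisuralian, Guadalupian, Lopingian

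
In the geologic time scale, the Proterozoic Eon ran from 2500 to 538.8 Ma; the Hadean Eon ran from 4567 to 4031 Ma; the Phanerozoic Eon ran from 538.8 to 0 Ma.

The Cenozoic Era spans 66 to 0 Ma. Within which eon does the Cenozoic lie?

Phanerozoic

The Cenozoic (66–0 Ma) lies entirely within 538.8–0 Ma, the Phanerozoic Eon.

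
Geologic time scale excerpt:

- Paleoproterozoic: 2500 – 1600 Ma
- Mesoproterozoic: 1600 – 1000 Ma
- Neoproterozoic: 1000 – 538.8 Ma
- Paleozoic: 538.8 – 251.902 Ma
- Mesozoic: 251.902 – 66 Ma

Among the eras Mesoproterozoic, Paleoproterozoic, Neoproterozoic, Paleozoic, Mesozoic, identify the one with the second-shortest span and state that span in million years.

Start − end for each: Mesoproterozoic 1600 − 1000 = 600; Paleoproterozoic 2500 − 1600 = 900; Neoproterozoic 1000 − 538.8 = 461.2; Paleozoic 538.8 − 251.902 = 286.898; Mesozoic 251.902 − 66 = 185.902.
Ranking these from shortest: Mesozoic < Paleozoic < Neoproterozoic < Mesoproterozoic < Paleoproterozoic.
Position 2 in that ranking is Paleozoic, which lasted 286.898 Myr.

Paleozoic, 286.898 million years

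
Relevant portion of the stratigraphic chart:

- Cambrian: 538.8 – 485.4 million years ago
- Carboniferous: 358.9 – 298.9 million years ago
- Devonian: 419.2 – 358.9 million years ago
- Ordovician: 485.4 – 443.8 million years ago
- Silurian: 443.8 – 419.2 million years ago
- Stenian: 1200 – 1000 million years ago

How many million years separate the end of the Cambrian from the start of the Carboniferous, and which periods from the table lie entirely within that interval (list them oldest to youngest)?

126.5 million years; Ordovician, Silurian, Devonian

The Cambrian closes at 485.4 Ma and the Carboniferous opens at 358.9 Ma, so the interval is 485.4 − 358.9 = 126.5 Myr.
A period fits inside if it starts at or after 485.4 Ma and ends at or before 358.9 Ma; oldest first that gives Ordovician, Silurian, Devonian.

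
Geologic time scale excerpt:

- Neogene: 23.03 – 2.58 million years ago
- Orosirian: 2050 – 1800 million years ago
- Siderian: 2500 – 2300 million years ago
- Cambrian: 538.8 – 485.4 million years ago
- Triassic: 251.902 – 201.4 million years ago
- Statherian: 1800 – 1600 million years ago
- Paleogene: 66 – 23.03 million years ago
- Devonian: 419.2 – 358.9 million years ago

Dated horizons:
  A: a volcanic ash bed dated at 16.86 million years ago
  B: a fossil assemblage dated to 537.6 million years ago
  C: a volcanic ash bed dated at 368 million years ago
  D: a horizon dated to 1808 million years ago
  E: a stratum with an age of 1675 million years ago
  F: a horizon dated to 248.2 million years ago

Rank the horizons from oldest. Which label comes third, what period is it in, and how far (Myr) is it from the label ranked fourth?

Sorted oldest-first by Ma: D (1808), E (1675), B (537.6), C (368), F (248.2), A (16.86).
The third oldest is B at 537.6 Ma, which lies in 538.8–485.4 Ma: the Cambrian.
The fourth oldest is C at 368 Ma; separation = |537.6 − 368| = 169.6 Myr.

B, in the Cambrian; 169.6 million years to C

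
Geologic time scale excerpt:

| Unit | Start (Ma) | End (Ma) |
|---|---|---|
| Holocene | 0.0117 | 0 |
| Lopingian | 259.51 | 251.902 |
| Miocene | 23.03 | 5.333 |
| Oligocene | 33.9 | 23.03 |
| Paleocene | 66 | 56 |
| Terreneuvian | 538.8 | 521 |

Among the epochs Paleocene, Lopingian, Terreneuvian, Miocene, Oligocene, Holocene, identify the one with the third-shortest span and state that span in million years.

Paleocene, 10 million years

Start − end for each: Paleocene 66 − 56 = 10; Lopingian 259.51 − 251.902 = 7.608; Terreneuvian 538.8 − 521 = 17.8; Miocene 23.03 − 5.333 = 17.697; Oligocene 33.9 − 23.03 = 10.87; Holocene 0.0117 − 0 = 0.0117.
Ranking these from shortest: Holocene < Lopingian < Paleocene < Oligocene < Miocene < Terreneuvian.
Position 3 in that ranking is Paleocene, which lasted 10 Myr.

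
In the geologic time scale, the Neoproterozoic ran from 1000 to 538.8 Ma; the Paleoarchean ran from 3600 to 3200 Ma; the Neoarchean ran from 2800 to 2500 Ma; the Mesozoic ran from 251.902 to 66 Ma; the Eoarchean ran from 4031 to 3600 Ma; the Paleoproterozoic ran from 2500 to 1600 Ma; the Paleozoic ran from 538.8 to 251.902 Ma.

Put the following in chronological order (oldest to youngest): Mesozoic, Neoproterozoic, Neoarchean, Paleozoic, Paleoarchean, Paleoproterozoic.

The oldest of these is Paleoarchean (starts 3600 Ma) and the youngest is Mesozoic (ends 66 Ma).
In between, by decreasing start age: Neoarchean (2800), Paleoproterozoic (2500), Neoproterozoic (1000), Paleozoic (538.8).

Paleoarchean → Neoarchean → Paleoproterozoic → Neoproterozoic → Paleozoic → Mesozoic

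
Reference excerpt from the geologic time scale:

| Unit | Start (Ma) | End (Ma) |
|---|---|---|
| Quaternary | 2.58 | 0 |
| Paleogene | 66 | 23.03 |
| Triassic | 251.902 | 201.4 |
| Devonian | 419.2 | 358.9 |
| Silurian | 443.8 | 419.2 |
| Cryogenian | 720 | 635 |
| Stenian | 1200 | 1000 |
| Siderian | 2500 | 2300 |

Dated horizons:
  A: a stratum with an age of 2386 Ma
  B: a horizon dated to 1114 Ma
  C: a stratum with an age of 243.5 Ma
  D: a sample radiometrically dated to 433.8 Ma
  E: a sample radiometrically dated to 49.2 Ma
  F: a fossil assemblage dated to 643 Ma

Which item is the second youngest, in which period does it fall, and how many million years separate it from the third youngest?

Smaller Ma means younger, so youngest first: E 49.2 < C 243.5 < D 433.8 < F 643 < B 1114 < A 2386.
Counting 2 along gives C (243.5 Ma); the excerpt puts that inside the Triassic, 251.902–201.4 Ma.
Next in line is D (433.8 Ma), and 433.8 − 243.5 = 190.3 Myr.

C, in the Triassic; 190.3 million years to D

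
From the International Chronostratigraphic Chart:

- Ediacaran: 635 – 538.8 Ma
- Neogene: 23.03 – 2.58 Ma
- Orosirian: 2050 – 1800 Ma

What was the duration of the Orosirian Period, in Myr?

250 million years

2050 − 1800 = 250 million years.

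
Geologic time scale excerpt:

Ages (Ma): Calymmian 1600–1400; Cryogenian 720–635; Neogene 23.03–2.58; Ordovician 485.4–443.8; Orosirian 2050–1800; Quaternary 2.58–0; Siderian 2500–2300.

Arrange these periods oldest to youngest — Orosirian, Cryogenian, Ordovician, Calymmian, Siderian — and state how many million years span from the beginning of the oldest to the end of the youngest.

Siderian → Orosirian → Calymmian → Cryogenian → Ordovician; total span 2056.2 Myr

From the excerpt: Orosirian 2050–1800; Cryogenian 720–635; Ordovician 485.4–443.8; Calymmian 1600–1400; Siderian 2500–2300 (Ma).
Larger Ma is earlier, so the oldest is Siderian and the youngest is Ordovician; oldest to youngest: Siderian, Orosirian, Calymmian, Cryogenian, Ordovician.
Oldest start 2500 minus youngest end 443.8 gives 2056.2 Myr overall.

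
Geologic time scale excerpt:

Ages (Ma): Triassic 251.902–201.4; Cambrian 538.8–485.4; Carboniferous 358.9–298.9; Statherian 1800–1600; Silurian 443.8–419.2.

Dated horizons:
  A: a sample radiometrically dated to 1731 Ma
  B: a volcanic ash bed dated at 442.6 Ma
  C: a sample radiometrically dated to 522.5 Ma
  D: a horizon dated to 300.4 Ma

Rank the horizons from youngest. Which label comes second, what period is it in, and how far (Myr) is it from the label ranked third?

B, in the Silurian; 79.9 million years to C

Smaller Ma means younger, so youngest first: D 300.4 < B 442.6 < C 522.5 < A 1731.
Counting 2 along gives B (442.6 Ma); the excerpt puts that inside the Silurian, 443.8–419.2 Ma.
Next in line is C (522.5 Ma), and 522.5 − 442.6 = 79.9 Myr.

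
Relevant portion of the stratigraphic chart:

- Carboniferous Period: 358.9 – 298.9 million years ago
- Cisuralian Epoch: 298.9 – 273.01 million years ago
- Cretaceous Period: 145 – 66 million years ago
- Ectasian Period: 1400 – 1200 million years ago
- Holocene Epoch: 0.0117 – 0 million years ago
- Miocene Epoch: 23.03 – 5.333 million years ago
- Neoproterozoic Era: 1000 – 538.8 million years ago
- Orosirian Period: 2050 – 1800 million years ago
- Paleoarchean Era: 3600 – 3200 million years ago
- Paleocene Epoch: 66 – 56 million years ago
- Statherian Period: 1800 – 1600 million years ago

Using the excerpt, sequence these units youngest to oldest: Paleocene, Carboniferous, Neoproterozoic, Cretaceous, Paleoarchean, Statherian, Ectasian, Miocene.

Miocene → Paleocene → Cretaceous → Carboniferous → Neoproterozoic → Ectasian → Statherian → Paleoarchean

Sorting by start age (ascending Ma, since larger Ma = older): Miocene began 23.03, Paleocene began 66, Cretaceous began 145, Carboniferous began 358.9, Neoproterozoic began 1000, Ectasian began 1400, Statherian began 1800, Paleoarchean began 3600.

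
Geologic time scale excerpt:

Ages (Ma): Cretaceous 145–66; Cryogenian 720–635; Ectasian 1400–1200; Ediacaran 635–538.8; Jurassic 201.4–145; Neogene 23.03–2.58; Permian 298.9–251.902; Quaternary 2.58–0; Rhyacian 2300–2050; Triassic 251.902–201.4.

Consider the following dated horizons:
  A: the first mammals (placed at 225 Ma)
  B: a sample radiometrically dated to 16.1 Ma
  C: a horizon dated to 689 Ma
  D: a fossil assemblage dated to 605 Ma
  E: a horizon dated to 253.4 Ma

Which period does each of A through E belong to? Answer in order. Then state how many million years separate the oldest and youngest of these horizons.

A — Triassic; B — Neogene; C — Cryogenian; D — Ediacaran; E — Permian; span 672.9 million years

Match each age against the start–end ranges in the excerpt: A = 225 Ma → Triassic (251.902–201.4); B = 16.1 Ma → Neogene (23.03–2.58); C = 689 Ma → Cryogenian (720–635); D = 605 Ma → Ediacaran (635–538.8); E = 253.4 Ma → Permian (298.9–251.902).
The largest age is 689 Ma and the smallest is 16.1 Ma; their difference is 672.9 Myr.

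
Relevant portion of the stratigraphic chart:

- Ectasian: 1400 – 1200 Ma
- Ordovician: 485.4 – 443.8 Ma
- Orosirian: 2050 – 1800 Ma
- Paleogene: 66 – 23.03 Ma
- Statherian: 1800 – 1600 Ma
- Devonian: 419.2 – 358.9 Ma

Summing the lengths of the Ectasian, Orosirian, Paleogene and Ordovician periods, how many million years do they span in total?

Duration is start − end for each: (1400 − 1200) + (2050 − 1800) + (66 − 23.03) + (485.4 − 443.8).
That is 200 + 250 + 42.97 + 41.6, which totals 534.57 million years.

534.57 million years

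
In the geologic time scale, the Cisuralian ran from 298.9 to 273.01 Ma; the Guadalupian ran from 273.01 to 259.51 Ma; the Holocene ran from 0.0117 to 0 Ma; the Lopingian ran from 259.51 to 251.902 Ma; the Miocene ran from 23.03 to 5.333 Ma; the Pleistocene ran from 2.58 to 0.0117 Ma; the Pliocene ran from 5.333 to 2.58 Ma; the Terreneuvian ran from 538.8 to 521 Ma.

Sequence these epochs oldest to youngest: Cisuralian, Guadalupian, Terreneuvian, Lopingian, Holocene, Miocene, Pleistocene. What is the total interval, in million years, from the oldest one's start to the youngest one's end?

Terreneuvian, Cisuralian, Guadalupian, Lopingian, Miocene, Pleistocene, Holocene; total span 538.8 Myr

From the excerpt: Cisuralian 298.9–273.01; Guadalupian 273.01–259.51; Terreneuvian 538.8–521; Lopingian 259.51–251.902; Holocene 0.0117–0; Miocene 23.03–5.333; Pleistocene 2.58–0.0117 (Ma).
Larger Ma is earlier, so the oldest is Terreneuvian and the youngest is Holocene; oldest to youngest: Terreneuvian, Cisuralian, Guadalupian, Lopingian, Miocene, Pleistocene, Holocene.
Oldest start 538.8 minus youngest end 0 gives 538.8 Myr overall.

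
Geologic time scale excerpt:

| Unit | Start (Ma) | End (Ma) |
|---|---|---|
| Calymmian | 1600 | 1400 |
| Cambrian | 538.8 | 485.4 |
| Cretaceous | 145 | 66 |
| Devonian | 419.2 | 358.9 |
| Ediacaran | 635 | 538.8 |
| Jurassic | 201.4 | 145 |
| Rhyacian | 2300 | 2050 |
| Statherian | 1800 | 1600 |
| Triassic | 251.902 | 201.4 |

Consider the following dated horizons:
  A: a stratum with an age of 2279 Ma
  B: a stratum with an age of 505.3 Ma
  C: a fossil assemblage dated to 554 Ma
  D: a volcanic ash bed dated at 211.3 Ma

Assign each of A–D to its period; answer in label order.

A: 2279 Ma lies in 2300–2050 Ma, so Rhyacian.
B: 505.3 Ma lies in 538.8–485.4 Ma, so Cambrian.
C: 554 Ma lies in 635–538.8 Ma, so Ediacaran.
D: 211.3 Ma lies in 251.902–201.4 Ma, so Triassic.

A — Rhyacian; B — Cambrian; C — Ediacaran; D — Triassic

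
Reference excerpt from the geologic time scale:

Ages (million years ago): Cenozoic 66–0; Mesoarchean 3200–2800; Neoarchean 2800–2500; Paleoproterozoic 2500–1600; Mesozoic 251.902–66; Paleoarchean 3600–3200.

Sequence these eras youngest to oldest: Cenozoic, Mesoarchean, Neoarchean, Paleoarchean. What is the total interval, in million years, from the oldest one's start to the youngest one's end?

Start ages (Ma): Paleoarchean 3600, Mesoarchean 3200, Neoarchean 2800, Cenozoic 66.
Ordered youngest to oldest: Cenozoic, Neoarchean, Mesoarchean, Paleoarchean.
Span = 3600 − 0 = 3600 Myr.

Cenozoic → Neoarchean → Mesoarchean → Paleoarchean; total span 3600 Myr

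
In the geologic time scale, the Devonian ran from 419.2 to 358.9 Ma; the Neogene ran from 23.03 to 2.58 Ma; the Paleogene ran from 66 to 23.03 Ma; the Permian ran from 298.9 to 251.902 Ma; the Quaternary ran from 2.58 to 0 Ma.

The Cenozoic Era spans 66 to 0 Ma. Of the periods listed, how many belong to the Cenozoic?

Periods inside 66–0 Ma: Paleogene, Neogene, Quaternary — 3 in total.

3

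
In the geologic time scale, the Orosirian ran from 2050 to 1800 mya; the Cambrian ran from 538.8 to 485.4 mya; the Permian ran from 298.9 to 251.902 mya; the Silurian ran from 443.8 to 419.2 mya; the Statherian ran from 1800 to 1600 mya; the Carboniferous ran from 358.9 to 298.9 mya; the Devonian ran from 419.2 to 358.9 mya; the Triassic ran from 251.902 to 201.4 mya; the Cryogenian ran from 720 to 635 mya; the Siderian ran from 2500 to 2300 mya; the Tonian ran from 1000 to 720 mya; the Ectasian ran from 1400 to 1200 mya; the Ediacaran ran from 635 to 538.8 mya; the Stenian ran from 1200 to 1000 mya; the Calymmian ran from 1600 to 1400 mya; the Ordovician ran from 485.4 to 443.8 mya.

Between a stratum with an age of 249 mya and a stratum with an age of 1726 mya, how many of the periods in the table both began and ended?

12

The older date is 1726 Ma and the younger is 249 Ma.
Periods with start < 1726 and end > 249 Ma: Calymmian (1600–1400), Ectasian (1400–1200), Stenian (1200–1000), Tonian (1000–720), Cryogenian (720–635), Ediacaran (635–538.8), Cambrian (538.8–485.4), Ordovician (485.4–443.8), Silurian (443.8–419.2), Devonian (419.2–358.9), Carboniferous (358.9–298.9), Permian (298.9–251.902).
That is 12 complete periods.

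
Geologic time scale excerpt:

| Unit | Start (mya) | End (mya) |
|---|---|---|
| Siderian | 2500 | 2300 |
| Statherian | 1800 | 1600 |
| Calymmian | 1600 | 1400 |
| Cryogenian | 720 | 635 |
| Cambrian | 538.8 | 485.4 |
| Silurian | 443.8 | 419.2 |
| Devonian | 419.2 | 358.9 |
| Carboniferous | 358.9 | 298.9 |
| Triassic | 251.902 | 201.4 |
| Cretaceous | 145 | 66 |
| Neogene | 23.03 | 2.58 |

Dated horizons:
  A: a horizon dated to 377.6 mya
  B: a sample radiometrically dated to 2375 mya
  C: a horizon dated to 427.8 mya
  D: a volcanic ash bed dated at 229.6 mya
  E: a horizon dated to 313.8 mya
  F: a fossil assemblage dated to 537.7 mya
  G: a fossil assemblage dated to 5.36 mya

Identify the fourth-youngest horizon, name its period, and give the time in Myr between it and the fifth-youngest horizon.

Smaller Ma means younger, so youngest first: G 5.36 < D 229.6 < E 313.8 < A 377.6 < C 427.8 < F 537.7 < B 2375.
Counting 4 along gives A (377.6 Ma); the excerpt puts that inside the Devonian, 419.2–358.9 Ma.
Next in line is C (427.8 Ma), and 427.8 − 377.6 = 50.2 Myr.

A, in the Devonian; 50.2 million years to C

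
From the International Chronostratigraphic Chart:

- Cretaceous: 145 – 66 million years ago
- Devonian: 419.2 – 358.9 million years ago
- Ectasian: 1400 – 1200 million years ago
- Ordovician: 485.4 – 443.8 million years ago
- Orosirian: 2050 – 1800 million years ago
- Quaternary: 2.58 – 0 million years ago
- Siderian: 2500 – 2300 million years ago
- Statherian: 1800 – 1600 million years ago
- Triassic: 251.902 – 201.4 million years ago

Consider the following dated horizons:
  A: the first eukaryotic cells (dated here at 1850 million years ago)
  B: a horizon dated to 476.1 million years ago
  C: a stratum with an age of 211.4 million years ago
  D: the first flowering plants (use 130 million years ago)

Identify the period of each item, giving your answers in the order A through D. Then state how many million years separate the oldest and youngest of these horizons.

A — Orosirian; B — Ordovician; C — Triassic; D — Cretaceous; span 1720 million years

A: 1850 Ma lies in 2050–1800 Ma, so Orosirian.
B: 476.1 Ma lies in 485.4–443.8 Ma, so Ordovician.
C: 211.4 Ma lies in 251.902–201.4 Ma, so Triassic.
D: 130 Ma lies in 145–66 Ma, so Cretaceous.
Oldest = 1850 Ma, youngest = 130 Ma → span 1720 Myr.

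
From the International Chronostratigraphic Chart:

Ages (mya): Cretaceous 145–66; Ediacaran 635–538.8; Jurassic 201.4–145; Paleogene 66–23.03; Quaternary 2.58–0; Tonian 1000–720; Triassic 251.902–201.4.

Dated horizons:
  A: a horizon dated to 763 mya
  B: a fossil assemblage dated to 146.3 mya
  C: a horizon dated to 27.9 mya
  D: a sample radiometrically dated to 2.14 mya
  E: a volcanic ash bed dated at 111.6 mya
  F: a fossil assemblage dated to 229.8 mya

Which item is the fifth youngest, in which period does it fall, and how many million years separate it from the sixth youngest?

F, in the Triassic; 533.2 million years to A

Smaller Ma means younger, so youngest first: D 2.14 < C 27.9 < E 111.6 < B 146.3 < F 229.8 < A 763.
Counting 5 along gives F (229.8 Ma); the excerpt puts that inside the Triassic, 251.902–201.4 Ma.
Next in line is A (763 Ma), and 763 − 229.8 = 533.2 Myr.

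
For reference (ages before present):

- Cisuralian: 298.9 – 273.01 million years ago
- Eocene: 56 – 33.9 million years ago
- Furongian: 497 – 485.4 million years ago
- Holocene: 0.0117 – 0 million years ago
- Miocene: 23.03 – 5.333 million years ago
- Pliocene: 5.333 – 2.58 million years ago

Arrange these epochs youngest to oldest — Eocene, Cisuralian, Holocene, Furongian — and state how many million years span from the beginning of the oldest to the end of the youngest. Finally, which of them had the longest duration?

Start ages (Ma): Furongian 497, Cisuralian 298.9, Eocene 56, Holocene 0.0117.
Ordered youngest to oldest: Holocene, Eocene, Cisuralian, Furongian.
Span = 497 − 0 = 497 Myr.
Durations: Cisuralian 25.89, Furongian 11.6, Eocene 22.1, Holocene 0.0117 → longest is Cisuralian (25.89 Myr).

Holocene, Eocene, Cisuralian, Furongian; total span 497 Myr; longest is Cisuralian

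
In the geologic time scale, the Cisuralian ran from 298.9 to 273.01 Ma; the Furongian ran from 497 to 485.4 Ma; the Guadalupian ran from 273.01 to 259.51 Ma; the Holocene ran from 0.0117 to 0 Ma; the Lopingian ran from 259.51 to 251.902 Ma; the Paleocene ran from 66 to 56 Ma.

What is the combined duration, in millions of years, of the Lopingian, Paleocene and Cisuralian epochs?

43.498 million years

Each duration: Lopingian = 7.608; Paleocene = 10; Cisuralian = 25.89.
Sum: 7.608 + 10 + 25.89 = 43.498 Myr.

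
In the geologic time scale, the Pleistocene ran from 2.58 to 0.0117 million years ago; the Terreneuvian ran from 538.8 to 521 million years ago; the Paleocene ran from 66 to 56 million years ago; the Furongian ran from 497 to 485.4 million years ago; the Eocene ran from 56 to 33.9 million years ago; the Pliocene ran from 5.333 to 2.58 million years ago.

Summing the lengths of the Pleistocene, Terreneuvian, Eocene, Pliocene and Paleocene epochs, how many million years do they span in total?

55.2213 million years

Each duration: Pleistocene = 2.5683; Terreneuvian = 17.8; Eocene = 22.1; Pliocene = 2.753; Paleocene = 10.
Sum: 2.5683 + 17.8 + 22.1 + 2.753 + 10 = 55.2213 Myr.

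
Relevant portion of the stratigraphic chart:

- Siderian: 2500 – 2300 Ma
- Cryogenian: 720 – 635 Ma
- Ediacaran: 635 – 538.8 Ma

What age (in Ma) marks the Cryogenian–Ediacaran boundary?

The Cryogenian ends and the Ediacaran begins at 635 Ma.

635 Ma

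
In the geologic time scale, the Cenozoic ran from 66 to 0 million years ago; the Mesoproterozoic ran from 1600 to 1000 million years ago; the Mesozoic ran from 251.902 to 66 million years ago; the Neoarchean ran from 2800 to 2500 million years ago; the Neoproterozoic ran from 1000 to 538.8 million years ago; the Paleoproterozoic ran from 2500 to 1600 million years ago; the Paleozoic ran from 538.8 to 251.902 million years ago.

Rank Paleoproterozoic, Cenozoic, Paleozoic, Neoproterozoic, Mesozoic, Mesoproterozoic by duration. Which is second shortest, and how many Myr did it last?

Mesozoic, 185.902 million years

Durations: Paleoproterozoic 900; Cenozoic 66; Paleozoic 286.898; Neoproterozoic 461.2; Mesozoic 185.902; Mesoproterozoic 600 Myr.
Sorted shortest-first: Cenozoic (66), Mesozoic (185.902), Paleozoic (286.898), Neoproterozoic (461.2), Mesoproterozoic (600), Paleoproterozoic (900).
The second shortest is Mesozoic at 185.902 Myr.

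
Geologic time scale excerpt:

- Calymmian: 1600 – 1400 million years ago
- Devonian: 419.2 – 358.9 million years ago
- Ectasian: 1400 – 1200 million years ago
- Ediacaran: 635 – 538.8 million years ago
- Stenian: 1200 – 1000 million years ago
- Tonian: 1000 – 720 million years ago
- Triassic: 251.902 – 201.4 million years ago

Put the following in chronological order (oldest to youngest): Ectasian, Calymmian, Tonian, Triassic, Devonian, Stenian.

Read off each span (Ma): Ectasian 1400–1200; Calymmian 1600–1400; Tonian 1000–720; Triassic 251.902–201.4; Devonian 419.2–358.9; Stenian 1200–1000.
Larger Ma is older, so oldest→youngest is Calymmian, Ectasian, Stenian, Tonian, Devonian, Triassic.

Calymmian, then Ectasian, then Stenian, then Tonian, then Devonian, then Triassic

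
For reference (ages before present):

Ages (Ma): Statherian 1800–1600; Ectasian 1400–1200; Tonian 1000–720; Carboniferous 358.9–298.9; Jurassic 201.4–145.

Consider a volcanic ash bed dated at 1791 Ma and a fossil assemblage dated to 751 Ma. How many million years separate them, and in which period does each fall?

1040 million years apart; the first in the Statherian, the second in the Tonian

Elapsed time: 1791 − 751 = 1040 Myr.
1791 Ma lies within 1800–1600 Ma: Statherian.
751 Ma lies within 1000–720 Ma: Tonian.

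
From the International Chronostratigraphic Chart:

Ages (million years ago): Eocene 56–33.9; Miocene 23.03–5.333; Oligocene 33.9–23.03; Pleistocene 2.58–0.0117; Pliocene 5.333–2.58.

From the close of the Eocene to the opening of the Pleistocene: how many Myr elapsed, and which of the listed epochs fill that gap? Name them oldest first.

End of Eocene = 33.9 Ma; start of Pleistocene = 2.58 Ma.
Gap = 33.9 − 2.58 = 31.32 Myr.
Epochs wholly inside 33.9–2.58 Ma: Oligocene (33.9–23.03), Miocene (23.03–5.333), Pliocene (5.333–2.58).

31.32 million years; Oligocene, Miocene, Pliocene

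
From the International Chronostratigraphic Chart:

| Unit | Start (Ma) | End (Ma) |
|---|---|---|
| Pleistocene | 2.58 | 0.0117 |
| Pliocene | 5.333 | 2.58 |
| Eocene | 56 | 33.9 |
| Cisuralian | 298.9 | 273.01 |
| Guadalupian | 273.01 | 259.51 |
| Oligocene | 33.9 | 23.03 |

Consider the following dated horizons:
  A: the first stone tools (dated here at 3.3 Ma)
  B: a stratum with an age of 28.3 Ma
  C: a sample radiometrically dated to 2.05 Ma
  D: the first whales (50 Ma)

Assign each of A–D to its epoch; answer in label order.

Match each age against the start–end ranges in the excerpt: A = 3.3 Ma → Pliocene (5.333–2.58); B = 28.3 Ma → Oligocene (33.9–23.03); C = 2.05 Ma → Pleistocene (2.58–0.0117); D = 50 Ma → Eocene (56–33.9).

A — Pliocene; B — Oligocene; C — Pleistocene; D — Eocene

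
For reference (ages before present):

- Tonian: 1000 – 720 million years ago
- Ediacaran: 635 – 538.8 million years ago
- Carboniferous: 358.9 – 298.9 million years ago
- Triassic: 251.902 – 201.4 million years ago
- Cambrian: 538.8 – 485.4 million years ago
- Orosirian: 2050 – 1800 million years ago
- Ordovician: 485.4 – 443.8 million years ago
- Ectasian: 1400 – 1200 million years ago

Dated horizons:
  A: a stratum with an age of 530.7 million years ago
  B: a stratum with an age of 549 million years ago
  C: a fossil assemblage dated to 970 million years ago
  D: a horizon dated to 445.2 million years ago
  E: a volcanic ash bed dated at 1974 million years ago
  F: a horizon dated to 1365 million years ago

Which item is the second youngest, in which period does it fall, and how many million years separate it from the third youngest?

A, in the Cambrian; 18.3 million years to B

Sorted youngest-first by Ma: D (445.2), A (530.7), B (549), C (970), F (1365), E (1974).
The second youngest is A at 530.7 Ma, which lies in 538.8–485.4 Ma: the Cambrian.
The third youngest is B at 549 Ma; separation = |530.7 − 549| = 18.3 Myr.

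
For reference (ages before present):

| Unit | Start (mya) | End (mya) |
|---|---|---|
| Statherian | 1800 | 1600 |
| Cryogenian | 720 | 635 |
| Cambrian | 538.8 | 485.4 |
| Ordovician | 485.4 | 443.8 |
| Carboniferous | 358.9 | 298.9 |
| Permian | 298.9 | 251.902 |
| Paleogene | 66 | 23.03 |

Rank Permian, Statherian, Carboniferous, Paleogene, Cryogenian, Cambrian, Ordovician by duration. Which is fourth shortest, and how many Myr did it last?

Durations: Permian 46.998; Statherian 200; Carboniferous 60; Paleogene 42.97; Cryogenian 85; Cambrian 53.4; Ordovician 41.6 Myr.
Sorted shortest-first: Ordovician (41.6), Paleogene (42.97), Permian (46.998), Cambrian (53.4), Carboniferous (60), Cryogenian (85), Statherian (200).
The fourth shortest is Cambrian at 53.4 Myr.

Cambrian, 53.4 million years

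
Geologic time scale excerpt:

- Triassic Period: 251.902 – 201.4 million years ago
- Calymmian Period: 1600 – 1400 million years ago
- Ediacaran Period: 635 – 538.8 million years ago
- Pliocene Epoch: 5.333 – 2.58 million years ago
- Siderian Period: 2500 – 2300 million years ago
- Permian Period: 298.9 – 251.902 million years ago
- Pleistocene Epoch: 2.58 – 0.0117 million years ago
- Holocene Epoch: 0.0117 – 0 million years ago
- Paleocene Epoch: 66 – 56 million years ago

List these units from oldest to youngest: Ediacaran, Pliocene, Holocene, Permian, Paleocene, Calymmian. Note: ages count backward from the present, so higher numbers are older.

Calymmian, Ediacaran, Permian, Paleocene, Pliocene, Holocene

The oldest of these is Calymmian (starts 1600 Ma) and the youngest is Holocene (ends 0 Ma).
In between, by decreasing start age: Ediacaran (635), Permian (298.9), Paleocene (66), Pliocene (5.333).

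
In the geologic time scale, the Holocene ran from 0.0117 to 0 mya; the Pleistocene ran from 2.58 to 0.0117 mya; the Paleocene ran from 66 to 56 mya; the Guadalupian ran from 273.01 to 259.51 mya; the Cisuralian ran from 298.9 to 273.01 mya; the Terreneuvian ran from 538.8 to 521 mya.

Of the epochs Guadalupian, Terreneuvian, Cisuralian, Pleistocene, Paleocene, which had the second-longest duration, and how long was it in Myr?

Terreneuvian, 17.8 million years

Durations: Guadalupian 13.5; Terreneuvian 17.8; Cisuralian 25.89; Pleistocene 2.5683; Paleocene 10 Myr.
Sorted longest-first: Cisuralian (25.89), Terreneuvian (17.8), Guadalupian (13.5), Paleocene (10), Pleistocene (2.5683).
The second longest is Terreneuvian at 17.8 Myr.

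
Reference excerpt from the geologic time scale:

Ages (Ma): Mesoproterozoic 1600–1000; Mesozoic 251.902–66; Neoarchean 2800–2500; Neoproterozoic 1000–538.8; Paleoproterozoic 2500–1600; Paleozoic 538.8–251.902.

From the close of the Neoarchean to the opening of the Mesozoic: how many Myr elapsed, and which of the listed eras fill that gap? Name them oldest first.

The Neoarchean closes at 2500 Ma and the Mesozoic opens at 251.902 Ma, so the interval is 2500 − 251.902 = 2248.098 Myr.
An era fits inside if it starts at or after 2500 Ma and ends at or before 251.902 Ma; oldest first that gives Paleoproterozoic, Mesoproterozoic, Neoproterozoic, Paleozoic.

2248.098 million years; Paleoproterozoic, Mesoproterozoic, Neoproterozoic, Paleozoic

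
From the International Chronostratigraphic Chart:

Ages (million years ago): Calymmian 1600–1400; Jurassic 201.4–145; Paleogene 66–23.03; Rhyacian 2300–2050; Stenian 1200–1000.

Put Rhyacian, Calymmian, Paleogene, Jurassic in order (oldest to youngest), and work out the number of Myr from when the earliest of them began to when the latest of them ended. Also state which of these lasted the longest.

Rhyacian, Calymmian, Jurassic, Paleogene; total span 2276.97 Myr; longest is Rhyacian

From the excerpt: Rhyacian 2300–2050; Calymmian 1600–1400; Paleogene 66–23.03; Jurassic 201.4–145 (Ma).
Larger Ma is earlier, so the oldest is Rhyacian and the youngest is Paleogene; oldest to youngest: Rhyacian, Calymmian, Jurassic, Paleogene.
Oldest start 2300 minus youngest end 23.03 gives 2276.97 Myr overall.
Individual lengths (start − end): Paleogene 42.97; Calymmian 200; Jurassic 56.4; Rhyacian 250. The largest is Rhyacian at 250 Myr.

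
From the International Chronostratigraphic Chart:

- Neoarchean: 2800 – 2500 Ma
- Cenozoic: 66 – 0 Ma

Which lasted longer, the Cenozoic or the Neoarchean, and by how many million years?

Neoarchean, by 234 million years

Cenozoic: 66 − 0 = 66 Myr.
Neoarchean: 2800 − 2500 = 300 Myr.
Difference: 300 − 66 = 234 Myr, so the Neoarchean was longer.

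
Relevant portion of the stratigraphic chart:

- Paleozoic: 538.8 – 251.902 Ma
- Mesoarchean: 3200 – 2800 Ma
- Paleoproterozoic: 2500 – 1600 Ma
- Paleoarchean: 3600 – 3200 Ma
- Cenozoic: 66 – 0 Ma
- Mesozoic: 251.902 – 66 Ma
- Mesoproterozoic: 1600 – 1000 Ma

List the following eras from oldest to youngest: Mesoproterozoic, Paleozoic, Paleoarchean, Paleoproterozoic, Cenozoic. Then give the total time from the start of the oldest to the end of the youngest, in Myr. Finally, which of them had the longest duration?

Paleoarchean → Paleoproterozoic → Mesoproterozoic → Paleozoic → Cenozoic; total span 3600 Myr; longest is Paleoproterozoic

Start ages (Ma): Paleoarchean 3600, Paleoproterozoic 2500, Mesoproterozoic 1600, Paleozoic 538.8, Cenozoic 66.
Ordered oldest to youngest: Paleoarchean, Paleoproterozoic, Mesoproterozoic, Paleozoic, Cenozoic.
Span = 3600 − 0 = 3600 Myr.
Durations: Cenozoic 66, Mesoproterozoic 600, Paleoproterozoic 900, Paleoarchean 400, Paleozoic 286.898 → longest is Paleoproterozoic (900 Myr).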